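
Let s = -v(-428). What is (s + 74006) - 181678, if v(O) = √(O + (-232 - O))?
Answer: -107672 - 2*I*√58 ≈ -1.0767e+5 - 15.232*I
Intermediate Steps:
v(O) = 2*I*√58 (v(O) = √(-232) = 2*I*√58)
s = -2*I*√58 ≈ -15.232*I
(s + 74006) - 181678 = (-2*I*√58 + 74006) - 181678 = (74006 - 2*I*√58) - 181678 = -107672 - 2*I*√58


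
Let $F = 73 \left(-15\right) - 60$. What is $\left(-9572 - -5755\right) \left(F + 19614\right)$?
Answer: $-70458003$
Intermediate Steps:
$F = -1155$ ($F = -1095 - 60 = -1155$)
$\left(-9572 - -5755\right) \left(F + 19614\right) = \left(-9572 - -5755\right) \left(-1155 + 19614\right) = \left(-9572 + 5755\right) 18459 = \left(-3817\right) 18459 = -70458003$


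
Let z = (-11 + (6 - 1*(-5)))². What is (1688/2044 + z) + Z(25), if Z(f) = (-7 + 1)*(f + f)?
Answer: -152878/511 ≈ -299.17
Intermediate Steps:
z = 0 (z = (-11 + (6 + 5))² = (-11 + 11)² = 0² = 0)
Z(f) = -12*f
(1688/2044 + z) + Z(25) = (1688/2044 + 0) - 12*25 = (1688*(1/2044) + 0) - 300 = (422/511 + 0) - 300 = 422/511 - 300 = -152878/511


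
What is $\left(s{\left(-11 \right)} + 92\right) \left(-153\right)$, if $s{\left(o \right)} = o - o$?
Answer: $-14076$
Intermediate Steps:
$s{\left(o \right)} = 0$
$\left(s{\left(-11 \right)} + 92\right) \left(-153\right) = \left(0 + 92\right) \left(-153\right) = 92 \left(-153\right) = -14076$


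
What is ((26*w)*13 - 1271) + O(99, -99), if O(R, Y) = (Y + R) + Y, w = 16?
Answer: 4038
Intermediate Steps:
O(R, Y) = R + 2*Y (O(R, Y) = (R + Y) + Y = R + 2*Y)
((26*w)*13 - 1271) + O(99, -99) = ((26*16)*13 - 1271) + (99 + 2*(-99)) = (416*13 - 1271) + (99 - 198) = (5408 - 1271) - 99 = 4137 - 99 = 4038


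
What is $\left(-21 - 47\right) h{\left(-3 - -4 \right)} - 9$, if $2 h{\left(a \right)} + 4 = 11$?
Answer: $-247$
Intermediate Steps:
$h{\left(a \right)} = \frac{7}{2}$ ($h{\left(a \right)} = -2 + \frac{1}{2} \cdot 11 = -2 + \frac{11}{2} = \frac{7}{2}$)
$\left(-21 - 47\right) h{\left(-3 - -4 \right)} - 9 = \left(-21 - 47\right) \frac{7}{2} - 9 = \left(-68\right) \frac{7}{2} - 9 = -238 - 9 = -247$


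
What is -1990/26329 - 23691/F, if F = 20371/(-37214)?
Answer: 23212576717256/536348059 ≈ 43279.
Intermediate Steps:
F = -20371/37214 (F = 20371*(-1/37214) = -20371/37214 ≈ -0.54740)
-1990/26329 - 23691/F = -1990/26329 - 23691/(-20371/37214) = -1990*1/26329 - 23691*(-37214/20371) = -1990/26329 + 881636874/20371 = 23212576717256/536348059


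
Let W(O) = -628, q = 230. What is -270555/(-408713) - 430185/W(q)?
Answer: 175992110445/256671764 ≈ 685.67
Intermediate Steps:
-270555/(-408713) - 430185/W(q) = -270555/(-408713) - 430185/(-628) = -270555*(-1/408713) - 430185*(-1/628) = 270555/408713 + 430185/628 = 175992110445/256671764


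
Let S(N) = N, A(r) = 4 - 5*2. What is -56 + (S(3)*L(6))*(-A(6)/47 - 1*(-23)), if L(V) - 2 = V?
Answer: 23456/47 ≈ 499.06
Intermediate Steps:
L(V) = 2 + V
A(r) = -6 (A(r) = 4 - 10 = -6)
-56 + (S(3)*L(6))*(-A(6)/47 - 1*(-23)) = -56 + (3*(2 + 6))*(-(-6)/47 - 1*(-23)) = -56 + (3*8)*(-(-6)/47 + 23) = -56 + 24*(-1*(-6/47) + 23) = -56 + 24*(6/47 + 23) = -56 + 24*(1087/47) = -56 + 26088/47 = 23456/47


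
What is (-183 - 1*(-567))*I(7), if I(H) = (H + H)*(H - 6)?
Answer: 5376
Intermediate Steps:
I(H) = 2*H*(-6 + H) (I(H) = (2*H)*(-6 + H) = 2*H*(-6 + H))
(-183 - 1*(-567))*I(7) = (-183 - 1*(-567))*(2*7*(-6 + 7)) = (-183 + 567)*(2*7*1) = 384*14 = 5376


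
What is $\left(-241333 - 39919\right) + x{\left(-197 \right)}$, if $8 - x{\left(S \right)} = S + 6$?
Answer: $-281053$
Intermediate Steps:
$x{\left(S \right)} = 2 - S$ ($x{\left(S \right)} = 8 - \left(S + 6\right) = 8 - \left(6 + S\right) = 2 - S$)
$\left(-241333 - 39919\right) + x{\left(-197 \right)} = \left(-241333 - 39919\right) + \left(2 - -197\right) = -281252 + \left(2 + 197\right) = -281252 + 199 = -281053$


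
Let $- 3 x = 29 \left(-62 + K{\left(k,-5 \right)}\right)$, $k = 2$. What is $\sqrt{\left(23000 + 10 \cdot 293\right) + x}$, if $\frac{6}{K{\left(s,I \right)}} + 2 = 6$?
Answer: $\frac{\sqrt{954534}}{6} \approx 162.83$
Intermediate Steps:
$K{\left(s,I \right)} = \frac{3}{2}$ ($K{\left(s,I \right)} = \frac{6}{-2 + 6} = \frac{6}{4} = 6 \cdot \frac{1}{4} = \frac{3}{2}$)
$x = \frac{3509}{6}$ ($x = - \frac{29 \left(-62 + \frac{3}{2}\right)}{3} = - \frac{29 \left(- \frac{121}{2}\right)}{3} = \left(- \frac{1}{3}\right) \left(- \frac{3509}{2}\right) = \frac{3509}{6} \approx 584.83$)
$\sqrt{\left(23000 + 10 \cdot 293\right) + x} = \sqrt{\left(23000 + 10 \cdot 293\right) + \frac{3509}{6}} = \sqrt{\left(23000 + 2930\right) + \frac{3509}{6}} = \sqrt{25930 + \frac{3509}{6}} = \sqrt{\frac{159089}{6}} = \frac{\sqrt{954534}}{6}$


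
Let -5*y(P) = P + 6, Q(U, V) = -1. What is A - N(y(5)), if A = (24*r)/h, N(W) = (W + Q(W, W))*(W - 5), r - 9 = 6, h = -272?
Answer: -20709/850 ≈ -24.364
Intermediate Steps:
r = 15 (r = 9 + 6 = 15)
y(P) = -6/5 - P/5 (y(P) = -(P + 6)/5 = -(6 + P)/5 = -6/5 - P/5)
N(W) = (-1 + W)*(-5 + W) (N(W) = (W - 1)*(W - 5) = (-1 + W)*(-5 + W))
A = -45/34 (A = (24*15)/(-272) = 360*(-1/272) = -45/34 ≈ -1.3235)
A - N(y(5)) = -45/34 - (5 + (-6/5 - 1/5*5)**2 - 6*(-6/5 - 1/5*5)) = -45/34 - (5 + (-6/5 - 1)**2 - 6*(-6/5 - 1)) = -45/34 - (5 + (-11/5)**2 - 6*(-11/5)) = -45/34 - (5 + 121/25 + 66/5) = -45/34 - 1*576/25 = -45/34 - 576/25 = -20709/850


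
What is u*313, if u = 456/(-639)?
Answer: -47576/213 ≈ -223.36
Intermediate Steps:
u = -152/213 (u = 456*(-1/639) = -152/213 ≈ -0.71362)
u*313 = -152/213*313 = -47576/213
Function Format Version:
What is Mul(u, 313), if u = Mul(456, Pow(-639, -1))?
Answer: Rational(-47576, 213) ≈ -223.36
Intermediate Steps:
u = Rational(-152, 213) (u = Mul(456, Rational(-1, 639)) = Rational(-152, 213) ≈ -0.71362)
Mul(u, 313) = Mul(Rational(-152, 213), 313) = Rational(-47576, 213)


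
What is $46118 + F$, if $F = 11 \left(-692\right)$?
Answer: $38506$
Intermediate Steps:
$F = -7612$
$46118 + F = 46118 - 7612 = 38506$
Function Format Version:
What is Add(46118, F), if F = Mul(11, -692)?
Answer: 38506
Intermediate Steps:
F = -7612
Add(46118, F) = Add(46118, -7612) = 38506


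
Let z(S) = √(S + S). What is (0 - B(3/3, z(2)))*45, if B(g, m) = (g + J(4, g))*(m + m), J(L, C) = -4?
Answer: 540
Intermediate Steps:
z(S) = √2*√S (z(S) = √(2*S) = √2*√S)
B(g, m) = 2*m*(-4 + g) (B(g, m) = (g - 4)*(m + m) = (-4 + g)*(2*m) = 2*m*(-4 + g))
(0 - B(3/3, z(2)))*45 = (0 - 2*√2*√2*(-4 + 3/3))*45 = (0 - 2*2*(-4 + 3*(⅓)))*45 = (0 - 2*2*(-4 + 1))*45 = (0 - 2*2*(-3))*45 = (0 - 1*(-12))*45 = (0 + 12)*45 = 12*45 = 540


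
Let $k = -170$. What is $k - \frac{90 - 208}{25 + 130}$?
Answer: $- \frac{26232}{155} \approx -169.24$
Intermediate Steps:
$k - \frac{90 - 208}{25 + 130} = -170 - \frac{90 - 208}{25 + 130} = -170 - - \frac{118}{155} = -170 + \frac{118}{155} = - \frac{26232}{155}$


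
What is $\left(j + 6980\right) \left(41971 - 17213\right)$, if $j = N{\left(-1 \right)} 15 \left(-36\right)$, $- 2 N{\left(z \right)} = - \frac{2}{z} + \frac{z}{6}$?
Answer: $185066050$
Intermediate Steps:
$N{\left(z \right)} = \frac{1}{z} - \frac{z}{12}$ ($N{\left(z \right)} = - \frac{- \frac{2}{z} + \frac{z}{6}}{2} = \frac{1}{z} - \frac{z}{12}$)
$j = 495$ ($j = \left(\frac{1}{-1} - - \frac{1}{12}\right) 15 \left(-36\right) = \left(-1 + \frac{1}{12}\right) 15 \left(-36\right) = \left(- \frac{11}{12}\right) 15 \left(-36\right) = \left(- \frac{55}{4}\right) \left(-36\right) = 495$)
$\left(j + 6980\right) \left(41971 - 17213\right) = \left(495 + 6980\right) \left(41971 - 17213\right) = 7475 \cdot 24758 = 185066050$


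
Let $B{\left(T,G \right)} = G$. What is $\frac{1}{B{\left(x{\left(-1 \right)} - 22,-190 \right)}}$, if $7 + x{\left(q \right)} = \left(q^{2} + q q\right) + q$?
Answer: $- \frac{1}{190} \approx -0.0052632$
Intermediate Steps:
$x{\left(q \right)} = -7 + q + 2 q^{2}$ ($x{\left(q \right)} = -7 + \left(\left(q^{2} + q q\right) + q\right) = -7 + \left(\left(q^{2} + q^{2}\right) + q\right) = -7 + \left(2 q^{2} + q\right) = -7 + \left(q + 2 q^{2}\right) = -7 + q + 2 q^{2}$)
$\frac{1}{B{\left(x{\left(-1 \right)} - 22,-190 \right)}} = \frac{1}{-190} = - \frac{1}{190}$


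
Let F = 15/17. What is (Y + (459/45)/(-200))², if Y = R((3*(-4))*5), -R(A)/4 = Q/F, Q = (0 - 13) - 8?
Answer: 9053332201/1000000 ≈ 9053.3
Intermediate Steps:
Q = -21 (Q = -13 - 8 = -21)
F = 15/17 (F = 15*(1/17) = 15/17 ≈ 0.88235)
R(A) = 476/5 (R(A) = -(-84)/15/17 = -(-84)*17/15 = -4*(-119/5) = 476/5)
Y = 476/5 ≈ 95.200
(Y + (459/45)/(-200))² = (476/5 + (459/45)/(-200))² = (476/5 + (459*(1/45))*(-1/200))² = (476/5 + (51/5)*(-1/200))² = (476/5 - 51/1000)² = (95149/1000)² = 9053332201/1000000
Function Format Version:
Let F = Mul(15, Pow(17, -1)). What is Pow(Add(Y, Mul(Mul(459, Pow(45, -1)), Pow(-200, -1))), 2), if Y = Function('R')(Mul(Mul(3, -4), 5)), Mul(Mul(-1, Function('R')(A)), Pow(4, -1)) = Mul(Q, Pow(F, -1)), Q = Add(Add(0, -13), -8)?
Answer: Rational(9053332201, 1000000) ≈ 9053.3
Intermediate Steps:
Q = -21 (Q = Add(-13, -8) = -21)
F = Rational(15, 17) (F = Mul(15, Rational(1, 17)) = Rational(15, 17) ≈ 0.88235)
Function('R')(A) = Rational(476, 5) (Function('R')(A) = Mul(-4, Mul(-21, Pow(Rational(15, 17), -1))) = Mul(-4, Mul(-21, Rational(17, 15))) = Mul(-4, Rational(-119, 5)) = Rational(476, 5))
Y = Rational(476, 5) ≈ 95.200
Pow(Add(Y, Mul(Mul(459, Pow(45, -1)), Pow(-200, -1))), 2) = Pow(Add(Rational(476, 5), Mul(Mul(459, Pow(45, -1)), Pow(-200, -1))), 2) = Pow(Add(Rational(476, 5), Mul(Mul(459, Rational(1, 45)), Rational(-1, 200))), 2) = Pow(Add(Rational(476, 5), Mul(Rational(51, 5), Rational(-1, 200))), 2) = Pow(Add(Rational(476, 5), Rational(-51, 1000)), 2) = Pow(Rational(95149, 1000), 2) = Rational(9053332201, 1000000)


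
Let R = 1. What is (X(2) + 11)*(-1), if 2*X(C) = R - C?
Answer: -21/2 ≈ -10.500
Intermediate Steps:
X(C) = ½ - C/2 (X(C) = (1 - C)/2 = ½ - C/2)
(X(2) + 11)*(-1) = ((½ - ½*2) + 11)*(-1) = ((½ - 1) + 11)*(-1) = (-½ + 11)*(-1) = (21/2)*(-1) = -21/2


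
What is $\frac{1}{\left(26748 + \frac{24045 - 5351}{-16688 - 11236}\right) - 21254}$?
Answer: $\frac{1074}{5899837} \approx 0.00018204$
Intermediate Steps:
$\frac{1}{\left(26748 + \frac{24045 - 5351}{-16688 - 11236}\right) - 21254} = \frac{1}{\left(26748 + \frac{18694}{-27924}\right) - 21254} = \frac{1}{\left(26748 + 18694 \left(- \frac{1}{27924}\right)\right) - 21254} = \frac{1}{\left(26748 - \frac{719}{1074}\right) - 21254} = \frac{1}{\frac{28726633}{1074} - 21254} = \frac{1}{\frac{5899837}{1074}} = \frac{1074}{5899837}$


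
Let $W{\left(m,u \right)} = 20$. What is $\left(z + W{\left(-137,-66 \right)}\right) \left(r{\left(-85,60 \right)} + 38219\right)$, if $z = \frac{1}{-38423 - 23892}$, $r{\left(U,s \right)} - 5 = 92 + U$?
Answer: $\frac{47647257069}{62315} \approx 7.6462 \cdot 10^{5}$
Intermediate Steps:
$r{\left(U,s \right)} = 97 + U$ ($r{\left(U,s \right)} = 5 + \left(92 + U\right) = 97 + U$)
$z = - \frac{1}{62315}$ ($z = \frac{1}{-62315} = - \frac{1}{62315} \approx -1.6048 \cdot 10^{-5}$)
$\left(z + W{\left(-137,-66 \right)}\right) \left(r{\left(-85,60 \right)} + 38219\right) = \left(- \frac{1}{62315} + 20\right) \left(\left(97 - 85\right) + 38219\right) = \frac{1246299 \left(12 + 38219\right)}{62315} = \frac{1246299}{62315} \cdot 38231 = \frac{47647257069}{62315}$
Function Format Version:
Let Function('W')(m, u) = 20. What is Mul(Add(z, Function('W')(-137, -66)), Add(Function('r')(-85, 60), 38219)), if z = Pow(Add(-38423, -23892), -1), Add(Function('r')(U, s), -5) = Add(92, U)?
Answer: Rational(47647257069, 62315) ≈ 7.6462e+5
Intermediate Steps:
Function('r')(U, s) = Add(97, U) (Function('r')(U, s) = Add(5, Add(92, U)) = Add(97, U))
z = Rational(-1, 62315) (z = Pow(-62315, -1) = Rational(-1, 62315) ≈ -1.6048e-5)
Mul(Add(z, Function('W')(-137, -66)), Add(Function('r')(-85, 60), 38219)) = Mul(Add(Rational(-1, 62315), 20), Add(Add(97, -85), 38219)) = Mul(Rational(1246299, 62315), Add(12, 38219)) = Mul(Rational(1246299, 62315), 38231) = Rational(47647257069, 62315)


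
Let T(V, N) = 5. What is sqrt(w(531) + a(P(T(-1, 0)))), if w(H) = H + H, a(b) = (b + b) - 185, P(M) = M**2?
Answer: 3*sqrt(103) ≈ 30.447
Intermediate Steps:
a(b) = -185 + 2*b (a(b) = 2*b - 185 = -185 + 2*b)
w(H) = 2*H
sqrt(w(531) + a(P(T(-1, 0)))) = sqrt(2*531 + (-185 + 2*5**2)) = sqrt(1062 + (-185 + 2*25)) = sqrt(1062 + (-185 + 50)) = sqrt(1062 - 135) = sqrt(927) = 3*sqrt(103)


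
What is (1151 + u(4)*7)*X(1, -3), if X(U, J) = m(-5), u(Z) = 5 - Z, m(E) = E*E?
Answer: 28950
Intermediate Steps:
m(E) = E²
X(U, J) = 25 (X(U, J) = (-5)² = 25)
(1151 + u(4)*7)*X(1, -3) = (1151 + (5 - 1*4)*7)*25 = (1151 + (5 - 4)*7)*25 = (1151 + 1*7)*25 = (1151 + 7)*25 = 1158*25 = 28950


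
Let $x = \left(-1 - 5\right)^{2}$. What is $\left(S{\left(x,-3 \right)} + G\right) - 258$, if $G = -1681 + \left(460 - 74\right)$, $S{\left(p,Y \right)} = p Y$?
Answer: $-1661$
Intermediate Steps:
$x = 36$ ($x = \left(-6\right)^{2} = 36$)
$S{\left(p,Y \right)} = Y p$
$G = -1295$ ($G = -1681 + \left(460 - 74\right) = -1681 + 386 = -1295$)
$\left(S{\left(x,-3 \right)} + G\right) - 258 = \left(\left(-3\right) 36 - 1295\right) - 258 = \left(-108 - 1295\right) - 258 = -1403 - 258 = -1661$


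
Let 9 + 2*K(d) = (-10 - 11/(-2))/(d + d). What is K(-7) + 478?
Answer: 26525/56 ≈ 473.66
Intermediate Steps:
K(d) = -9/2 - 9/(8*d) (K(d) = -9/2 + ((-10 - 11/(-2))/(d + d))/2 = -9/2 + ((-10 - 11*(-1/2))/((2*d)))/2 = -9/2 + ((-10 + 11/2)*(1/(2*d)))/2 = -9/2 + (-9/(4*d))/2 = -9/2 - 9/(8*d))
K(-7) + 478 = (9/8)*(-1 - 4*(-7))/(-7) + 478 = (9/8)*(-1/7)*(-1 + 28) + 478 = (9/8)*(-1/7)*27 + 478 = -243/56 + 478 = 26525/56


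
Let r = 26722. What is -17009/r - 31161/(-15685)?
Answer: 565898077/419134570 ≈ 1.3502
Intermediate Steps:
-17009/r - 31161/(-15685) = -17009/26722 - 31161/(-15685) = -17009*1/26722 - 31161*(-1/15685) = -17009/26722 + 31161/15685 = 565898077/419134570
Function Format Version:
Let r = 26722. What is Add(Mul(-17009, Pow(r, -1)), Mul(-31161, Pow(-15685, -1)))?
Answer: Rational(565898077, 419134570) ≈ 1.3502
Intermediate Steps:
Add(Mul(-17009, Pow(r, -1)), Mul(-31161, Pow(-15685, -1))) = Add(Mul(-17009, Pow(26722, -1)), Mul(-31161, Pow(-15685, -1))) = Add(Mul(-17009, Rational(1, 26722)), Mul(-31161, Rational(-1, 15685))) = Add(Rational(-17009, 26722), Rational(31161, 15685)) = Rational(565898077, 419134570)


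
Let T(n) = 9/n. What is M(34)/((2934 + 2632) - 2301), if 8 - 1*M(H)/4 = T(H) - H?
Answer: 2838/55505 ≈ 0.051131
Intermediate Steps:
M(H) = 32 - 36/H + 4*H (M(H) = 32 - 4*(9/H - H) = 32 - 4*(-H + 9/H) = 32 + (-36/H + 4*H) = 32 - 36/H + 4*H)
M(34)/((2934 + 2632) - 2301) = (32 - 36/34 + 4*34)/((2934 + 2632) - 2301) = (32 - 36*1/34 + 136)/(5566 - 2301) = (32 - 18/17 + 136)/3265 = (2838/17)*(1/3265) = 2838/55505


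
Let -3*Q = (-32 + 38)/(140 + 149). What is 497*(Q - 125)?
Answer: -17955119/289 ≈ -62128.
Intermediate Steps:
Q = -2/289 (Q = -(-32 + 38)/(3*(140 + 149)) = -2/289 ≈ -0.0069204)
497*(Q - 125) = 497*(-2/289 - 125) = 497*(-36127/289) = -17955119/289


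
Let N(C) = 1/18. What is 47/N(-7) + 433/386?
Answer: 326989/386 ≈ 847.12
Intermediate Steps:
N(C) = 1/18
47/N(-7) + 433/386 = 47/(1/18) + 433/386 = 47*18 + 433*(1/386) = 846 + 433/386 = 326989/386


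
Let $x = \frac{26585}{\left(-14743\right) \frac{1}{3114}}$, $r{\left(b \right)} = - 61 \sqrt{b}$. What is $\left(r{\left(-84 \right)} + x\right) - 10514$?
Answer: $- \frac{237793592}{14743} - 122 i \sqrt{21} \approx -16129.0 - 559.07 i$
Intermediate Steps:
$x = - \frac{82785690}{14743}$ ($x = \frac{26585}{\left(-14743\right) \frac{1}{3114}} = \frac{26585}{- \frac{14743}{3114}} = 26585 \left(- \frac{3114}{14743}\right) = - \frac{82785690}{14743} \approx -5615.3$)
$\left(r{\left(-84 \right)} + x\right) - 10514 = \left(- 61 \sqrt{-84} - \frac{82785690}{14743}\right) - 10514 = \left(- 61 \cdot 2 i \sqrt{21} - \frac{82785690}{14743}\right) - 10514 = \left(- 122 i \sqrt{21} - \frac{82785690}{14743}\right) - 10514 = \left(- \frac{82785690}{14743} - 122 i \sqrt{21}\right) - 10514 = - \frac{237793592}{14743} - 122 i \sqrt{21}$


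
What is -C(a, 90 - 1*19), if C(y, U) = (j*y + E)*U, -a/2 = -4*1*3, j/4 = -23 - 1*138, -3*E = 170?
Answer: 3304198/3 ≈ 1.1014e+6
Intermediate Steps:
E = -170/3 (E = -⅓*170 = -170/3 ≈ -56.667)
j = -644 (j = 4*(-23 - 1*138) = 4*(-23 - 138) = 4*(-161) = -644)
a = 24 (a = -2*(-4*1)*3 = -(-8)*3 = -2*(-12) = 24)
C(y, U) = U*(-170/3 - 644*y) (C(y, U) = (-644*y - 170/3)*U = (-170/3 - 644*y)*U = U*(-170/3 - 644*y))
-C(a, 90 - 1*19) = -(-2)*(90 - 1*19)*(85 + 966*24)/3 = -(-2)*(90 - 19)*(85 + 23184)/3 = -(-2)*71*23269/3 = -1*(-3304198/3) = 3304198/3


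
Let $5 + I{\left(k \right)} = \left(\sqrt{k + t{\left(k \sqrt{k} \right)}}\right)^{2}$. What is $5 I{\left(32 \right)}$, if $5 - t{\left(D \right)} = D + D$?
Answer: $160 - 1280 \sqrt{2} \approx -1650.2$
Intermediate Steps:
$t{\left(D \right)} = 5 - 2 D$ ($t{\left(D \right)} = 5 - \left(D + D\right) = 5 - 2 D$)
$I{\left(k \right)} = k - 2 k^{\frac{3}{2}}$ ($I{\left(k \right)} = -5 + \left(\sqrt{k - \left(-5 + 2 k \sqrt{k}\right)}\right)^{2} = -5 + \left(\sqrt{k - \left(-5 + 2 k^{\frac{3}{2}}\right)}\right)^{2} = -5 + \left(\sqrt{5 + k - 2 k^{\frac{3}{2}}}\right)^{2} = -5 + \left(5 + k - 2 k^{\frac{3}{2}}\right) = k - 2 k^{\frac{3}{2}}$)
$5 I{\left(32 \right)} = 5 \left(32 - 2 \cdot 32^{\frac{3}{2}}\right) = 5 \left(32 - 2 \cdot 128 \sqrt{2}\right) = 5 \left(32 - 256 \sqrt{2}\right) = 160 - 1280 \sqrt{2}$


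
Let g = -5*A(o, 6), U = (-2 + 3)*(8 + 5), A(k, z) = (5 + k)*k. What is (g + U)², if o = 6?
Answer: 100489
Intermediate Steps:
A(k, z) = k*(5 + k)
U = 13 (U = 1*13 = 13)
g = -330 (g = -30*(5 + 6) = -30*11 = -5*66 = -330)
(g + U)² = (-330 + 13)² = (-317)² = 100489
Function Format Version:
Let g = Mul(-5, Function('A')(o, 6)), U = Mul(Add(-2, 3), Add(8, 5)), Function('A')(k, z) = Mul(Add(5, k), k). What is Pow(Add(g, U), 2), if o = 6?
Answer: 100489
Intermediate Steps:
Function('A')(k, z) = Mul(k, Add(5, k))
U = 13 (U = Mul(1, 13) = 13)
g = -330 (g = Mul(-5, Mul(6, Add(5, 6))) = Mul(-5, Mul(6, 11)) = Mul(-5, 66) = -330)
Pow(Add(g, U), 2) = Pow(Add(-330, 13), 2) = Pow(-317, 2) = 100489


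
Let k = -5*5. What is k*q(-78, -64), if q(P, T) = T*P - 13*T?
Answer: -145600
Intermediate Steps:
k = -25
q(P, T) = -13*T + P*T (q(P, T) = P*T - 13*T = -13*T + P*T)
k*q(-78, -64) = -(-1600)*(-13 - 78) = -(-1600)*(-91) = -25*5824 = -145600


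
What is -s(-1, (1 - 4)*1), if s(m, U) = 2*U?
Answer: 6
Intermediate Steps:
-s(-1, (1 - 4)*1) = -2*(1 - 4)*1 = -2*(-3*1) = -2*(-3) = -1*(-6) = 6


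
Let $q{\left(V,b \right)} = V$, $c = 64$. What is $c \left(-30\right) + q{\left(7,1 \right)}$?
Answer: $-1913$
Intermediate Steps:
$c \left(-30\right) + q{\left(7,1 \right)} = 64 \left(-30\right) + 7 = -1920 + 7 = -1913$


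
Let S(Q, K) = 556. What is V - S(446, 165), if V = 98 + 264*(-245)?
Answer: -65138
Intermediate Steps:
V = -64582 (V = 98 - 64680 = -64582)
V - S(446, 165) = -64582 - 1*556 = -64582 - 556 = -65138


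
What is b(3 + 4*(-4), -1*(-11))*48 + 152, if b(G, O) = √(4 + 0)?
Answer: 248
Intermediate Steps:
b(G, O) = 2 (b(G, O) = √4 = 2)
b(3 + 4*(-4), -1*(-11))*48 + 152 = 2*48 + 152 = 96 + 152 = 248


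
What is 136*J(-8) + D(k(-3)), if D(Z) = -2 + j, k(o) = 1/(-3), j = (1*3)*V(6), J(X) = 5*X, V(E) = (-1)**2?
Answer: -5439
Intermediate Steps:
V(E) = 1
j = 3 (j = (1*3)*1 = 3*1 = 3)
k(o) = -1/3
D(Z) = 1 (D(Z) = -2 + 3 = 1)
136*J(-8) + D(k(-3)) = 136*(5*(-8)) + 1 = 136*(-40) + 1 = -5440 + 1 = -5439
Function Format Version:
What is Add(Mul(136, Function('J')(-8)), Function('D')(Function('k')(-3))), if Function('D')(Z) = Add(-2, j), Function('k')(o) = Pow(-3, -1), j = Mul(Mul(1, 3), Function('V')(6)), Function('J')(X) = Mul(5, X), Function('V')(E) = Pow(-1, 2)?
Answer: -5439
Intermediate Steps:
Function('V')(E) = 1
j = 3 (j = Mul(Mul(1, 3), 1) = Mul(3, 1) = 3)
Function('k')(o) = Rational(-1, 3)
Function('D')(Z) = 1 (Function('D')(Z) = Add(-2, 3) = 1)
Add(Mul(136, Function('J')(-8)), Function('D')(Function('k')(-3))) = Add(Mul(136, Mul(5, -8)), 1) = Add(Mul(136, -40), 1) = Add(-5440, 1) = -5439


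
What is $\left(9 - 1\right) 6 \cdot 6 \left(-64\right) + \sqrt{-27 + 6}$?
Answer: $-18432 + i \sqrt{21} \approx -18432.0 + 4.5826 i$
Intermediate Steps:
$\left(9 - 1\right) 6 \cdot 6 \left(-64\right) + \sqrt{-27 + 6} = \left(9 - 1\right) 36 \left(-64\right) + \sqrt{-21} = 8 \cdot 36 \left(-64\right) + i \sqrt{21} = 288 \left(-64\right) + i \sqrt{21} = -18432 + i \sqrt{21}$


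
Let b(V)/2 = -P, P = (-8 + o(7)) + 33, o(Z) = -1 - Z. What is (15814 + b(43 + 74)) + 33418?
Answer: 49198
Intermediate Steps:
P = 17 (P = (-8 + (-1 - 1*7)) + 33 = (-8 + (-1 - 7)) + 33 = (-8 - 8) + 33 = -16 + 33 = 17)
b(V) = -34 (b(V) = 2*(-1*17) = 2*(-17) = -34)
(15814 + b(43 + 74)) + 33418 = (15814 - 34) + 33418 = 15780 + 33418 = 49198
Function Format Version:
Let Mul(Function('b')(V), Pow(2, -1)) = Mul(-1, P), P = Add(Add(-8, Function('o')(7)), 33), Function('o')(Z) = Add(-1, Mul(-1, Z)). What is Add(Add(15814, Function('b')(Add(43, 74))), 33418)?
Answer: 49198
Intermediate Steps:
P = 17 (P = Add(Add(-8, Add(-1, Mul(-1, 7))), 33) = Add(Add(-8, Add(-1, -7)), 33) = Add(Add(-8, -8), 33) = Add(-16, 33) = 17)
Function('b')(V) = -34 (Function('b')(V) = Mul(2, Mul(-1, 17)) = Mul(2, -17) = -34)
Add(Add(15814, Function('b')(Add(43, 74))), 33418) = Add(Add(15814, -34), 33418) = Add(15780, 33418) = 49198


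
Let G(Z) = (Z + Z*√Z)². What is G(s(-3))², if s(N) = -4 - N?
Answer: -4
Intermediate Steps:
G(Z) = (Z + Z^(3/2))²
G(s(-3))² = (((-4 - 1*(-3)) + (-4 - 1*(-3))^(3/2))²)² = (((-4 + 3) + (-4 + 3)^(3/2))²)² = ((-1 + (-1)^(3/2))²)² = ((-1 - I)²)² = (-1 - I)⁴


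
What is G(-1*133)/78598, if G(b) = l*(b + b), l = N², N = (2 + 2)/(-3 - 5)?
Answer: -133/157196 ≈ -0.00084608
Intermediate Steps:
N = -½ (N = 4/(-8) = 4*(-⅛) = -½ ≈ -0.50000)
l = ¼ (l = (-½)² = ¼ ≈ 0.25000)
G(b) = b/2 (G(b) = (b + b)/4 = (2*b)/4 = b/2)
G(-1*133)/78598 = ((-1*133)/2)/78598 = ((½)*(-133))*(1/78598) = -133/2*1/78598 = -133/157196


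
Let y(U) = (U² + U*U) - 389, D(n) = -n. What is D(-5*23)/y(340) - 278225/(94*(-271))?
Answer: 64220319985/5879679414 ≈ 10.922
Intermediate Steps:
y(U) = -389 + 2*U² (y(U) = (U² + U²) - 389 = 2*U² - 389 = -389 + 2*U²)
D(-5*23)/y(340) - 278225/(94*(-271)) = (-(-5)*23)/(-389 + 2*340²) - 278225/(94*(-271)) = (-1*(-115))/(-389 + 2*115600) - 278225/(-25474) = 115/(-389 + 231200) - 278225*(-1/25474) = 115/230811 + 278225/25474 = 64220319985/5879679414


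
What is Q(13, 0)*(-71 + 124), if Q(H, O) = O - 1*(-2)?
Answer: 106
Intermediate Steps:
Q(H, O) = 2 + O (Q(H, O) = O + 2 = 2 + O)
Q(13, 0)*(-71 + 124) = (2 + 0)*(-71 + 124) = 2*53 = 106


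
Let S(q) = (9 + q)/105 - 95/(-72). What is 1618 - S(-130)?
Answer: 4076939/2520 ≈ 1617.8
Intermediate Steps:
S(q) = 3541/2520 + q/105 (S(q) = (9 + q)*(1/105) - 95*(-1/72) = (3/35 + q/105) + 95/72 = 3541/2520 + q/105)
1618 - S(-130) = 1618 - (3541/2520 + (1/105)*(-130)) = 1618 - (3541/2520 - 26/21) = 1618 - 1*421/2520 = 1618 - 421/2520 = 4076939/2520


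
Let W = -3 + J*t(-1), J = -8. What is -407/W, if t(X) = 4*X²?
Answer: 407/35 ≈ 11.629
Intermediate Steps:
W = -35 (W = -3 - 32*(-1)² = -3 - 32 = -35)
-407/W = -407/(-35) = -407*(-1/35) = 407/35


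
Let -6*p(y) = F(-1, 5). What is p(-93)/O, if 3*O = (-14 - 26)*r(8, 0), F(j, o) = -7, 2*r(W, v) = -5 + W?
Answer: -7/120 ≈ -0.058333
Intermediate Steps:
r(W, v) = -5/2 + W/2 (r(W, v) = (-5 + W)/2 = -5/2 + W/2)
p(y) = 7/6 (p(y) = -⅙*(-7) = 7/6)
O = -20 (O = ((-14 - 26)*(-5/2 + (½)*8))/3 = (-40*(-5/2 + 4))/3 = (-40*3/2)/3 = (⅓)*(-60) = -20)
p(-93)/O = (7/6)/(-20) = (7/6)*(-1/20) = -7/120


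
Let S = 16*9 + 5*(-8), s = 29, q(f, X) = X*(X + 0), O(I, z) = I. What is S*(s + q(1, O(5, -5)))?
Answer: 5616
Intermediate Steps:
q(f, X) = X² (q(f, X) = X*X = X²)
S = 104 (S = 144 - 40 = 104)
S*(s + q(1, O(5, -5))) = 104*(29 + 5²) = 104*(29 + 25) = 104*54 = 5616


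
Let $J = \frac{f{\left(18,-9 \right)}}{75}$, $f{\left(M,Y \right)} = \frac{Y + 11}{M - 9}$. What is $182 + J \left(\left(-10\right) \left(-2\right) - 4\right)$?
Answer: $\frac{122882}{675} \approx 182.05$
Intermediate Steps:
$f{\left(M,Y \right)} = \frac{11 + Y}{-9 + M}$
$J = \frac{2}{675}$ ($J = \frac{\frac{1}{-9 + 18} \left(11 - 9\right)}{75} = \frac{1}{9} \cdot 2 \cdot \frac{1}{75} = \frac{2}{9} \cdot \frac{1}{75} = \frac{2}{675} \approx 0.002963$)
$182 + J \left(\left(-10\right) \left(-2\right) - 4\right) = 182 + \frac{2 \left(\left(-10\right) \left(-2\right) - 4\right)}{675} = 182 + \frac{2 \left(20 - 4\right)}{675} = 182 + \frac{2}{675} \cdot 16 = 182 + \frac{32}{675} = \frac{122882}{675}$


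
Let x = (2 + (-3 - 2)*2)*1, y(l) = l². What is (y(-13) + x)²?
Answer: 25921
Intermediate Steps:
x = -8 (x = (2 - 5*2)*1 = (2 - 10)*1 = -8*1 = -8)
(y(-13) + x)² = ((-13)² - 8)² = (169 - 8)² = 161² = 25921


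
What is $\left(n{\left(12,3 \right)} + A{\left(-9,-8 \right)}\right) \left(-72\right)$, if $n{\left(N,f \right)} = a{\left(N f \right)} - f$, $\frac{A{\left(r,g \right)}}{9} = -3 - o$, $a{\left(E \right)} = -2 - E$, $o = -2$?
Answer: $3600$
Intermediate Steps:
$A{\left(r,g \right)} = -9$ ($A{\left(r,g \right)} = 9 \left(-3 - -2\right) = 9 \left(-3 + 2\right) = 9 \left(-1\right) = -9$)
$n{\left(N,f \right)} = -2 - f - N f$ ($n{\left(N,f \right)} = \left(-2 - N f\right) - f = -2 - f - N f$)
$\left(n{\left(12,3 \right)} + A{\left(-9,-8 \right)}\right) \left(-72\right) = \left(\left(-2 - 3 - 12 \cdot 3\right) - 9\right) \left(-72\right) = \left(\left(-2 - 3 - 36\right) - 9\right) \left(-72\right) = \left(-41 - 9\right) \left(-72\right) = \left(-50\right) \left(-72\right) = 3600$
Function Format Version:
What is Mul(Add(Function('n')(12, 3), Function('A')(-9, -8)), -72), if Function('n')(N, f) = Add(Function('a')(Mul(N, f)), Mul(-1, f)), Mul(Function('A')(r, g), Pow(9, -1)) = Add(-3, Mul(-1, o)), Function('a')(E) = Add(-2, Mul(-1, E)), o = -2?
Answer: 3600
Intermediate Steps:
Function('A')(r, g) = -9 (Function('A')(r, g) = Mul(9, Add(-3, Mul(-1, -2))) = Mul(9, Add(-3, 2)) = Mul(9, -1) = -9)
Function('n')(N, f) = Add(-2, Mul(-1, f), Mul(-1, N, f)) (Function('n')(N, f) = Add(Add(-2, Mul(-1, Mul(N, f))), Mul(-1, f)) = Add(Add(-2, Mul(-1, N, f)), Mul(-1, f)) = Add(-2, Mul(-1, f), Mul(-1, N, f)))
Mul(Add(Function('n')(12, 3), Function('A')(-9, -8)), -72) = Mul(Add(Add(-2, Mul(-1, 3), Mul(-1, 12, 3)), -9), -72) = Mul(Add(Add(-2, -3, -36), -9), -72) = Mul(Add(-41, -9), -72) = Mul(-50, -72) = 3600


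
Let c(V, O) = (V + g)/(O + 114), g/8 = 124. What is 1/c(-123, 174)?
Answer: 288/869 ≈ 0.33142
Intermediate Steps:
g = 992 (g = 8*124 = 992)
c(V, O) = (992 + V)/(114 + O) (c(V, O) = (V + 992)/(O + 114) = (992 + V)/(114 + O))
1/c(-123, 174) = 1/((992 - 123)/(114 + 174)) = 1/(869/288) = 288/869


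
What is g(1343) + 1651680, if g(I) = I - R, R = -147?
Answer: 1653170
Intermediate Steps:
g(I) = 147 + I (g(I) = I - 1*(-147) = I + 147 = 147 + I)
g(1343) + 1651680 = (147 + 1343) + 1651680 = 1490 + 1651680 = 1653170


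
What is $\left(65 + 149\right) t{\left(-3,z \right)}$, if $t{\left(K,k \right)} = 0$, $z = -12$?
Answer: $0$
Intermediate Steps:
$\left(65 + 149\right) t{\left(-3,z \right)} = \left(65 + 149\right) 0 = 214 \cdot 0 = 0$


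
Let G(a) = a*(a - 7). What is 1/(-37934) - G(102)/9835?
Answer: -73518059/74616178 ≈ -0.98528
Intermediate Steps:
G(a) = a*(-7 + a)
1/(-37934) - G(102)/9835 = 1/(-37934) - 102*(-7 + 102)/9835 = -1/37934 - 102*95/9835 = -1/37934 - 9690/9835 = -1/37934 - 1*1938/1967 = -1/37934 - 1938/1967 = -73518059/74616178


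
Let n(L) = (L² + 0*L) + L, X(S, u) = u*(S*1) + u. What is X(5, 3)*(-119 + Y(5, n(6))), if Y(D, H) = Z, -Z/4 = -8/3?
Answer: -1950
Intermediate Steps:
X(S, u) = u + S*u (X(S, u) = u*S + u = S*u + u = u + S*u)
Z = 32/3 (Z = -(-32)/3 = -4*(-8/3) = 32/3 ≈ 10.667)
n(L) = L + L² (n(L) = (L² + 0) + L = L² + L = L + L²)
Y(D, H) = 32/3
X(5, 3)*(-119 + Y(5, n(6))) = (3*(1 + 5))*(-119 + 32/3) = (3*6)*(-325/3) = 18*(-325/3) = -1950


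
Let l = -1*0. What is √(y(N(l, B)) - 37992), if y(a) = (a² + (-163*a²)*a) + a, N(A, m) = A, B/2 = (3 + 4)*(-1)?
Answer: 2*I*√9498 ≈ 194.92*I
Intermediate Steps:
B = -14 (B = 2*((3 + 4)*(-1)) = 2*(7*(-1)) = 2*(-7) = -14)
l = 0
y(a) = a + a² - 163*a³ (y(a) = (a² - 163*a³) + a = a + a² - 163*a³)
√(y(N(l, B)) - 37992) = √(0*(1 + 0 - 163*0²) - 37992) = √(0*(1 + 0 - 163*0) - 37992) = √(0*(1 + 0 + 0) - 37992) = √(0*1 - 37992) = √(0 - 37992) = √(-37992) = 2*I*√9498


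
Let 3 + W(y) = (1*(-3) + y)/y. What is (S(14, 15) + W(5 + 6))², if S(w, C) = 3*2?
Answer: 1681/121 ≈ 13.893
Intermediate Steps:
S(w, C) = 6
W(y) = -3 + (-3 + y)/y (W(y) = -3 + (1*(-3) + y)/y = -3 + (-3 + y)/y)
(S(14, 15) + W(5 + 6))² = (6 + (-2 - 3/(5 + 6)))² = (6 + (-2 - 3/11))² = (6 - 25/11)² = (41/11)² = 1681/121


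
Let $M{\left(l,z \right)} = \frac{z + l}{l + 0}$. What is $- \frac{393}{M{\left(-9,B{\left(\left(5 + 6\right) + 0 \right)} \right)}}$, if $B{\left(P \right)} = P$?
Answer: $\frac{3537}{2} \approx 1768.5$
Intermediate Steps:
$M{\left(l,z \right)} = \frac{l + z}{l}$
$- \frac{393}{M{\left(-9,B{\left(\left(5 + 6\right) + 0 \right)} \right)}} = - \frac{393}{\frac{1}{-9} \left(-9 + \left(\left(5 + 6\right) + 0\right)\right)} = - \frac{393}{\left(- \frac{1}{9}\right) \left(-9 + \left(11 + 0\right)\right)} = - \frac{393}{\left(- \frac{1}{9}\right) \left(-9 + 11\right)} = - \frac{393}{\left(- \frac{1}{9}\right) 2} = - \frac{393}{- \frac{2}{9}} = \left(-393\right) \left(- \frac{9}{2}\right) = \frac{3537}{2}$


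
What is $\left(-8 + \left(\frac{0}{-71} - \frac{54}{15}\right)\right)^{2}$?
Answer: $\frac{3364}{25} \approx 134.56$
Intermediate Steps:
$\left(-8 + \left(\frac{0}{-71} - \frac{54}{15}\right)\right)^{2} = \left(-8 + \left(0 \left(- \frac{1}{71}\right) - \frac{18}{5}\right)\right)^{2} = \left(-8 + \left(0 - \frac{18}{5}\right)\right)^{2} = \left(-8 - \frac{18}{5}\right)^{2} = \left(- \frac{58}{5}\right)^{2} = \frac{3364}{25}$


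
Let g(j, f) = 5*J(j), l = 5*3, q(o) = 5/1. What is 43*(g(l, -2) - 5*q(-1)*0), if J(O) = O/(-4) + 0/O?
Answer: -3225/4 ≈ -806.25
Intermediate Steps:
q(o) = 5 (q(o) = 5*1 = 5)
J(O) = -O/4 (J(O) = O*(-¼) + 0 = -O/4 + 0 = -O/4)
l = 15
g(j, f) = -5*j/4 (g(j, f) = 5*(-j/4) = -5*j/4)
43*(g(l, -2) - 5*q(-1)*0) = 43*(-5/4*15 - 5*5*0) = 43*(-75/4 - 25*0) = 43*(-75/4 + 0) = 43*(-75/4) = -3225/4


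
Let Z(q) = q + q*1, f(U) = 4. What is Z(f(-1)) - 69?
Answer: -61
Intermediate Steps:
Z(q) = 2*q (Z(q) = q + q = 2*q)
Z(f(-1)) - 69 = 2*4 - 69 = 8 - 69 = -61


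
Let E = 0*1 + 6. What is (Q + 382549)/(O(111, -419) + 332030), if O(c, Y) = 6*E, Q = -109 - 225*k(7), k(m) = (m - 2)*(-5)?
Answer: 388065/332066 ≈ 1.1686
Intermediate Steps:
k(m) = 10 - 5*m (k(m) = (-2 + m)*(-5) = 10 - 5*m)
E = 6 (E = 0 + 6 = 6)
Q = 5516 (Q = -109 - 225*(10 - 5*7) = -109 - 225*(10 - 35) = -109 - 225*(-25) = -109 + 5625 = 5516)
O(c, Y) = 36 (O(c, Y) = 6*6 = 36)
(Q + 382549)/(O(111, -419) + 332030) = (5516 + 382549)/(36 + 332030) = 388065/332066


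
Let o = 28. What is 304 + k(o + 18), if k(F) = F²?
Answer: 2420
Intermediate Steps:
304 + k(o + 18) = 304 + (28 + 18)² = 304 + 46² = 304 + 2116 = 2420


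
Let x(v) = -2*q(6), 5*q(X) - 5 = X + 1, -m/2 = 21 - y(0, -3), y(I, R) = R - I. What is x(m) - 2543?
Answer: -12739/5 ≈ -2547.8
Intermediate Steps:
m = -48 (m = -2*(21 - (-3 - 1*0)) = -2*(21 - (-3 + 0)) = -2*(21 - 1*(-3)) = -2*(21 + 3) = -2*24 = -48)
q(X) = 6/5 + X/5 (q(X) = 1 + (X + 1)/5 = 1 + (1 + X)/5 = 1 + (⅕ + X/5) = 6/5 + X/5)
x(v) = -24/5 (x(v) = -2*(6/5 + (⅕)*6) = -2*(6/5 + 6/5) = -2*12/5 = -24/5)
x(m) - 2543 = -24/5 - 2543 = -12739/5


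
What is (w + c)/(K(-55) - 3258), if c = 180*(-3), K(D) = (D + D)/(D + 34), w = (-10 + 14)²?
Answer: 2751/17077 ≈ 0.16109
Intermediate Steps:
w = 16 (w = 4² = 16)
K(D) = 2*D/(34 + D) (K(D) = (2*D)/(34 + D) = 2*D/(34 + D))
c = -540
(w + c)/(K(-55) - 3258) = (16 - 540)/(2*(-55)/(34 - 55) - 3258) = -524/(2*(-55)/(-21) - 3258) = -524/(2*(-55)*(-1/21) - 3258) = -524/(110/21 - 3258) = -524/(-68308/21) = -524*(-21/68308) = 2751/17077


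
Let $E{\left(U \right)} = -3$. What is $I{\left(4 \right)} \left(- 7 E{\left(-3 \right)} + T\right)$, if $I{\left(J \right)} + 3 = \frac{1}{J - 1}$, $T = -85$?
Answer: $\frac{512}{3} \approx 170.67$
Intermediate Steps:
$I{\left(J \right)} = -3 + \frac{1}{-1 + J}$ ($I{\left(J \right)} = -3 + \frac{1}{J - 1} = -3 + \frac{1}{-1 + J}$)
$I{\left(4 \right)} \left(- 7 E{\left(-3 \right)} + T\right) = \frac{4 - 12}{-1 + 4} \left(\left(-7\right) \left(-3\right) - 85\right) = \frac{4 - 12}{3} \left(21 - 85\right) = \frac{1}{3} \left(-8\right) \left(-64\right) = \left(- \frac{8}{3}\right) \left(-64\right) = \frac{512}{3}$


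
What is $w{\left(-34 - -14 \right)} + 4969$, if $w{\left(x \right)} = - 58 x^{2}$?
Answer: $-18231$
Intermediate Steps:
$w{\left(-34 - -14 \right)} + 4969 = - 58 \left(-34 - -14\right)^{2} + 4969 = - 58 \left(-34 + 14\right)^{2} + 4969 = - 58 \left(-20\right)^{2} + 4969 = \left(-58\right) 400 + 4969 = -23200 + 4969 = -18231$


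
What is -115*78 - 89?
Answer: -9059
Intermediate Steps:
-115*78 - 89 = -8970 - 89 = -9059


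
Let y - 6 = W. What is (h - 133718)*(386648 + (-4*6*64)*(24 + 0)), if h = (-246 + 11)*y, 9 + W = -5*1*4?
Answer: -44881834392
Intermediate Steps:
W = -29 (W = -9 - 5*1*4 = -9 - 5*4 = -9 - 20 = -29)
y = -23 (y = 6 - 29 = -23)
h = 5405 (h = (-246 + 11)*(-23) = -235*(-23) = 5405)
(h - 133718)*(386648 + (-4*6*64)*(24 + 0)) = (5405 - 133718)*(386648 + (-4*6*64)*(24 + 0)) = -128313*(386648 - 24*64*24) = -128313*(386648 - 1536*24) = -128313*(386648 - 36864) = -128313*349784 = -44881834392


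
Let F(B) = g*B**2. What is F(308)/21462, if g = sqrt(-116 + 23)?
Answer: 968*I*sqrt(93)/219 ≈ 42.626*I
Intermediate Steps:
g = I*sqrt(93) (g = sqrt(-93) = I*sqrt(93) ≈ 9.6436*I)
F(B) = I*sqrt(93)*B**2 (F(B) = (I*sqrt(93))*B**2 = I*sqrt(93)*B**2)
F(308)/21462 = (I*sqrt(93)*308**2)/21462 = (I*sqrt(93)*94864)*(1/21462) = (94864*I*sqrt(93))*(1/21462) = 968*I*sqrt(93)/219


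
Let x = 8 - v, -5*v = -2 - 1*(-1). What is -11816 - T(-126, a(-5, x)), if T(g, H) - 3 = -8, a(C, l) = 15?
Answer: -11811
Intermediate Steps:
v = ⅕ (v = -(-2 - 1*(-1))/5 = -(-2 + 1)/5 = -⅕*(-1) = ⅕ ≈ 0.20000)
x = 39/5 (x = 8 - 1*⅕ = 8 - ⅕ = 39/5 ≈ 7.8000)
T(g, H) = -5 (T(g, H) = 3 - 8 = -5)
-11816 - T(-126, a(-5, x)) = -11816 - 1*(-5) = -11816 + 5 = -11811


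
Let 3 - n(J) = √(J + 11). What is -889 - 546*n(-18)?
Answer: -2527 + 546*I*√7 ≈ -2527.0 + 1444.6*I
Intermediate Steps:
n(J) = 3 - √(11 + J) (n(J) = 3 - √(J + 11) = 3 - √(11 + J))
-889 - 546*n(-18) = -889 - 546*(3 - √(11 - 18)) = -889 - 546*(3 - √(-7)) = -889 - 546*(3 - I*√7) = -889 + (-1638 + 546*I*√7) = -2527 + 546*I*√7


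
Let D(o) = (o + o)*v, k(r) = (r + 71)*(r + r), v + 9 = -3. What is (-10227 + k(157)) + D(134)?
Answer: 58149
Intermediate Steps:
v = -12 (v = -9 - 3 = -12)
k(r) = 2*r*(71 + r) (k(r) = (71 + r)*(2*r) = 2*r*(71 + r))
D(o) = -24*o (D(o) = (o + o)*(-12) = (2*o)*(-12) = -24*o)
(-10227 + k(157)) + D(134) = (-10227 + 2*157*(71 + 157)) - 24*134 = (-10227 + 2*157*228) - 3216 = (-10227 + 71592) - 3216 = 61365 - 3216 = 58149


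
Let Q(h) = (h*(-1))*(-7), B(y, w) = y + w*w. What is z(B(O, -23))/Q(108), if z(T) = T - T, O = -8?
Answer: 0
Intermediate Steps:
B(y, w) = y + w**2
Q(h) = 7*h (Q(h) = -h*(-7) = 7*h)
z(T) = 0
z(B(O, -23))/Q(108) = 0/((7*108)) = 0/756 = 0*(1/756) = 0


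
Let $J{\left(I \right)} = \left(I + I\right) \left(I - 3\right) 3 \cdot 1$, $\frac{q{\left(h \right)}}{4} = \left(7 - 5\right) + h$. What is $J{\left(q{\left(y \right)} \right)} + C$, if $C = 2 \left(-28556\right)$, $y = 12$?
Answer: $-39304$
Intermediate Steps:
$q{\left(h \right)} = 8 + 4 h$ ($q{\left(h \right)} = 4 \left(\left(7 - 5\right) + h\right) = 4 \left(2 + h\right) = 8 + 4 h$)
$C = -57112$
$J{\left(I \right)} = 6 I \left(-3 + I\right)$ ($J{\left(I \right)} = 2 I \left(-3 + I\right) 3 \cdot 1 = 6 I \left(-3 + I\right) 1 = 6 I \left(-3 + I\right)$)
$J{\left(q{\left(y \right)} \right)} + C = 6 \left(8 + 4 \cdot 12\right) \left(-3 + \left(8 + 4 \cdot 12\right)\right) - 57112 = 6 \left(8 + 48\right) \left(-3 + \left(8 + 48\right)\right) - 57112 = 6 \cdot 56 \left(-3 + 56\right) - 57112 = 6 \cdot 56 \cdot 53 - 57112 = 17808 - 57112 = -39304$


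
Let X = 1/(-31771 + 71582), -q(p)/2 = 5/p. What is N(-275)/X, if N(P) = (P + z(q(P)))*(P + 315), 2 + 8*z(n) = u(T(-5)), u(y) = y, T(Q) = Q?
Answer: -439314385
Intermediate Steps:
q(p) = -10/p
z(n) = -7/8 (z(n) = -¼ + (⅛)*(-5) = -¼ - 5/8 = -7/8)
N(P) = (315 + P)*(-7/8 + P) (N(P) = (P - 7/8)*(P + 315) = (-7/8 + P)*(315 + P) = (315 + P)*(-7/8 + P))
X = 1/39811 ≈ 2.5119e-5
N(-275)/X = (-2205/8 + (-275)² + (2513/8)*(-275))/(1/39811) = (-2205/8 + 75625 - 691075/8)*39811 = -11035*39811 = -439314385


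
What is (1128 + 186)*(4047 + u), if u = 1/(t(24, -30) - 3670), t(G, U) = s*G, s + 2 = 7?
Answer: 9439019793/1775 ≈ 5.3178e+6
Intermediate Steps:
s = 5 (s = -2 + 7 = 5)
t(G, U) = 5*G
u = -1/3550 (u = 1/(5*24 - 3670) = 1/(120 - 3670) = 1/(-3550) = -1/3550 ≈ -0.00028169)
(1128 + 186)*(4047 + u) = (1128 + 186)*(4047 - 1/3550) = 1314*(14366849/3550) = 9439019793/1775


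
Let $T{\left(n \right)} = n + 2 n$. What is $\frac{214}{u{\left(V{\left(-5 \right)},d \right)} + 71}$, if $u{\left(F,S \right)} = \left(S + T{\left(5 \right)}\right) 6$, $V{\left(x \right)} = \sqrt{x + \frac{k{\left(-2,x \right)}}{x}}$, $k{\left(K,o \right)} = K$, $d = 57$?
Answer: $\frac{214}{503} \approx 0.42545$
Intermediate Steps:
$T{\left(n \right)} = 3 n$
$V{\left(x \right)} = \sqrt{x - \frac{2}{x}}$
$u{\left(F,S \right)} = 90 + 6 S$ ($u{\left(F,S \right)} = \left(S + 3 \cdot 5\right) 6 = \left(S + 15\right) 6 = \left(15 + S\right) 6 = 90 + 6 S$)
$\frac{214}{u{\left(V{\left(-5 \right)},d \right)} + 71} = \frac{214}{\left(90 + 6 \cdot 57\right) + 71} = \frac{214}{\left(90 + 342\right) + 71} = \frac{214}{432 + 71} = \frac{214}{503}$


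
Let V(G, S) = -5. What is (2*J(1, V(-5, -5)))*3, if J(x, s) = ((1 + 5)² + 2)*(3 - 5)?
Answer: -456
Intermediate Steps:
J(x, s) = -76 (J(x, s) = (6² + 2)*(-2) = (36 + 2)*(-2) = 38*(-2) = -76)
(2*J(1, V(-5, -5)))*3 = (2*(-76))*3 = -152*3 = -456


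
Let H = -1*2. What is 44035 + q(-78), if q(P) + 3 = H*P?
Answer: 44188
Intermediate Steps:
H = -2
q(P) = -3 - 2*P
44035 + q(-78) = 44035 + (-3 - 2*(-78)) = 44035 + (-3 + 156) = 44035 + 153 = 44188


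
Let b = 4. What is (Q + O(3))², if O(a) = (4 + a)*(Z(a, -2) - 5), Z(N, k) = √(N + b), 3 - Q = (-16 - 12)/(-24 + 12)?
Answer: 13696/9 - 1442*√7/3 ≈ 250.05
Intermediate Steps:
Q = ⅔ (Q = 3 - (-16 - 12)/(-24 + 12) = 3 - (-28)/(-12) = 3 - (-28)*(-1)/12 = 3 - 1*7/3 = 3 - 7/3 = ⅔ ≈ 0.66667)
Z(N, k) = √(4 + N) (Z(N, k) = √(N + 4) = √(4 + N))
O(a) = (-5 + √(4 + a))*(4 + a) (O(a) = (4 + a)*(√(4 + a) - 5) = (4 + a)*(-5 + √(4 + a)) = (-5 + √(4 + a))*(4 + a))
(Q + O(3))² = (⅔ + (-20 - 5*3 + 4*√(4 + 3) + 3*√(4 + 3)))² = (⅔ + (-20 - 15 + 4*√7 + 3*√7))² = (⅔ + (-35 + 7*√7))² = (-103/3 + 7*√7)²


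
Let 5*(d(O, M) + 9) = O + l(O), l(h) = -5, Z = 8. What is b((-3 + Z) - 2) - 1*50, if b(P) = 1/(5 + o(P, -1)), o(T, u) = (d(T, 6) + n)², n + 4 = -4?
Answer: -384675/7694 ≈ -49.997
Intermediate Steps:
d(O, M) = -10 + O/5 (d(O, M) = -9 + (O - 5)/5 = -9 + (-5 + O)/5 = -9 + (-1 + O/5) = -10 + O/5)
n = -8 (n = -4 - 4 = -8)
o(T, u) = (-18 + T/5)² (o(T, u) = ((-10 + T/5) - 8)² = (-18 + T/5)²)
b(P) = 1/(5 + (-90 + P)²/25)
b((-3 + Z) - 2) - 1*50 = 25/(125 + (-90 + ((-3 + 8) - 2))²) - 1*50 = 25/(125 + (-90 + (5 - 2))²) - 50 = 25/(125 + (-90 + 3)²) - 50 = 25/(125 + (-87)²) - 50 = 25/(125 + 7569) - 50 = 25/7694 - 50 = -384675/7694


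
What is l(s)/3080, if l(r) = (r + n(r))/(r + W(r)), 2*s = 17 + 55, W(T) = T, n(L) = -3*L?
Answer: -1/3080 ≈ -0.00032468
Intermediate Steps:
s = 36 (s = (17 + 55)/2 = (½)*72 = 36)
l(r) = -1 (l(r) = (r - 3*r)/(r + r) = (-2*r)/((2*r)) = (-2*r)*(1/(2*r)) = -1)
l(s)/3080 = -1/3080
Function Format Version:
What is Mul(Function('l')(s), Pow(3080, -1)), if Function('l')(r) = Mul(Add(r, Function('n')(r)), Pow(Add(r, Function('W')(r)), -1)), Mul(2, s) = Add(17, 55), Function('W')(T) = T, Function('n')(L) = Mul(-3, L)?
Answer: Rational(-1, 3080) ≈ -0.00032468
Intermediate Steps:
s = 36 (s = Mul(Rational(1, 2), Add(17, 55)) = Mul(Rational(1, 2), 72) = 36)
Function('l')(r) = -1 (Function('l')(r) = Mul(Add(r, Mul(-3, r)), Pow(Add(r, r), -1)) = Mul(Mul(-2, r), Pow(Mul(2, r), -1)) = Mul(Mul(-2, r), Mul(Rational(1, 2), Pow(r, -1))) = -1)
Mul(Function('l')(s), Pow(3080, -1)) = Mul(-1, Pow(3080, -1)) = Mul(-1, Rational(1, 3080)) = Rational(-1, 3080)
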